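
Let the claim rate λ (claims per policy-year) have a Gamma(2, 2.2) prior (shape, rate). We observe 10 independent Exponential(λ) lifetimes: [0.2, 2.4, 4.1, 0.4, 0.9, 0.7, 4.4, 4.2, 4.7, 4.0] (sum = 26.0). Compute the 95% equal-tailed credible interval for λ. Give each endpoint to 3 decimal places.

[0.220, 0.698]

Posterior: Gamma(2+10, 2.2+26.0) = Gamma(12, 28.2) (shape, rate).
Equal-tailed 95% interval: Gamma(12, 28.2) quantiles at 0.025 and 0.975.
Posterior mean ≈ 0.426, SD ≈ 0.123; a Normal approximation gives roughly [0.185, 0.666].
Exact: lower = 0.220; upper = 0.698.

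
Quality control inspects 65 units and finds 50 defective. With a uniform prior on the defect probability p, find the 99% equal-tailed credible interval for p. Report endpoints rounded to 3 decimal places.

[0.615, 0.878]

Posterior: Beta(1+50, 1+15) = Beta(51, 16).
Equal-tailed 99% interval: the 0.005 and 0.995 quantiles of Beta(51, 16).
Posterior mean ≈ 0.761, SD ≈ 0.052; a Normal approximation gives roughly [0.628, 0.894].
Exact: F⁻¹(0.005) = 0.615; F⁻¹(0.995) = 0.878.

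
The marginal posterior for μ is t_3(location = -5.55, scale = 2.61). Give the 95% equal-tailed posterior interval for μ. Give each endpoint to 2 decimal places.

The t_3 distribution is symmetric; the 95% interval is -5.55 ± t·2.61 with t_{0.975,3} = 3.182.
Half-width: 3.182 × 2.61 = 8.31.
-5.55 − 8.31 = -13.86; -5.55 + 8.31 = 2.76.

[-13.86, 2.76]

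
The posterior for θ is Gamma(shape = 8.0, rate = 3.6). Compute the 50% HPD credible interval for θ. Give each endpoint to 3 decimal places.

[1.485, 2.490]

The posterior is unimodal and skewed, so the HPD interval has equal density at both endpoints and is the shortest 50% interval.
Solving f(1.485) = f(2.490) with F(2.490) − F(1.485) = 0.50 gives [1.485, 2.490].
For comparison, the equal-tailed interval is [1.654, 2.690]; the HPD is narrower and shifted toward the mode.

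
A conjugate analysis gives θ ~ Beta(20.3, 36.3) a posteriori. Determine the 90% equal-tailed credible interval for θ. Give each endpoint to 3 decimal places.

[0.258, 0.466]

Posterior: Beta(20.3, 36.3).
Equal-tailed 90% interval: the 0.05 and 0.95 quantiles of Beta(20.3, 36.3).
Posterior mean ≈ 0.359, SD ≈ 0.063; a Normal approximation gives roughly [0.255, 0.463].
Exact: F⁻¹(0.05) = 0.258; F⁻¹(0.95) = 0.466.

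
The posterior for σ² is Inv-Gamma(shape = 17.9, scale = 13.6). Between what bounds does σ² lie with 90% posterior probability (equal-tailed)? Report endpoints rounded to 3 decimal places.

Inverse-Gamma(17.9, 13.6) quantiles: F⁻¹(0.05) and F⁻¹(0.95).
Equivalently, 1/σ² ~ Gamma(17.9, rate = 13.6); invert its 0.95 and 0.05 quantiles.
Posterior mean ≈ 0.805, SD ≈ 0.202; a Normal approximation gives roughly [0.473, 1.137].
Exact: lower = 0.536; upper = 1.177.

[0.536, 1.177]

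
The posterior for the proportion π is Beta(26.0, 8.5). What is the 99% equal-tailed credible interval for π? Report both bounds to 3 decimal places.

[0.545, 0.908]

Posterior: Beta(26.0, 8.5).
Equal-tailed 99% interval: the 0.005 and 0.995 quantiles of Beta(26.0, 8.5).
Posterior mean ≈ 0.754, SD ≈ 0.072; a Normal approximation gives roughly [0.567, 0.940].
Exact: F⁻¹(0.005) = 0.545; F⁻¹(0.995) = 0.908.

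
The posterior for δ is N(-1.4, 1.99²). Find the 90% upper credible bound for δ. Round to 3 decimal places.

1.150

Need U with P(δ ≤ U) = 0.90: U = -1.4 + z_{0.1}·1.99.
z = 1.282; U = -1.4 + 1.282 × 1.99 = 1.150.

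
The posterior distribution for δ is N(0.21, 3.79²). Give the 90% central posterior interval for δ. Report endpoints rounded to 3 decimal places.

The posterior is symmetric, so the 90% equal-tailed interval is δ = 0.21 ± z·3.79 with z = 1.645.
Half-width: 1.645 × 3.79 = 6.234.
0.21 − 6.234 = -6.024; 0.21 + 6.234 = 6.444.

[-6.024, 6.444]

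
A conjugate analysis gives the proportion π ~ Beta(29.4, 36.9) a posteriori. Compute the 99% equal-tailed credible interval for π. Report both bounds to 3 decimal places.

[0.293, 0.600]

Posterior: Beta(29.4, 36.9).
Equal-tailed 99% interval: the 0.005 and 0.995 quantiles of Beta(29.4, 36.9).
Posterior mean ≈ 0.443, SD ≈ 0.061; a Normal approximation gives roughly [0.287, 0.599].
Exact: F⁻¹(0.005) = 0.293; F⁻¹(0.995) = 0.600.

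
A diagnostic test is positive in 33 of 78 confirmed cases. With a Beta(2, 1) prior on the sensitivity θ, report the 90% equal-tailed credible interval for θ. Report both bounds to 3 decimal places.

[0.343, 0.523]

Posterior: Beta(2+33, 1+45) = Beta(35, 46).
Equal-tailed 90% interval: the 0.05 and 0.95 quantiles of Beta(35, 46).
Posterior mean ≈ 0.432, SD ≈ 0.055; a Normal approximation gives roughly [0.342, 0.522].
Exact: F⁻¹(0.05) = 0.343; F⁻¹(0.95) = 0.523.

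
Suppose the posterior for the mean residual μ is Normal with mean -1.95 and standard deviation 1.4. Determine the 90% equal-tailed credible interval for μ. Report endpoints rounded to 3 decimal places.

The posterior is symmetric, so the 90% equal-tailed interval is μ = -1.95 ± z·1.4 with z = 1.645.
Half-width: 1.645 × 1.4 = 2.303.
-1.95 − 2.303 = -4.253; -1.95 + 2.303 = 0.353.

[-4.253, 0.353]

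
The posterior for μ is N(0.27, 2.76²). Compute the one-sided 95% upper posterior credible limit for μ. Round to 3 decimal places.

Need U with P(μ ≤ U) = 0.95: U = 0.27 + z_{0.05}·2.76.
z = 1.645; U = 0.27 + 1.645 × 2.76 = 4.810.

4.810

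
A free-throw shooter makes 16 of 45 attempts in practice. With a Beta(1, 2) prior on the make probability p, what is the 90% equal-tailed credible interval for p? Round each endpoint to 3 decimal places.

Posterior: Beta(1+16, 2+29) = Beta(17, 31).
Equal-tailed 90% interval: the 0.05 and 0.95 quantiles of Beta(17, 31).
Posterior mean ≈ 0.354, SD ≈ 0.068; a Normal approximation gives roughly [0.242, 0.467].
Exact: F⁻¹(0.05) = 0.245; F⁻¹(0.95) = 0.470.

[0.245, 0.470]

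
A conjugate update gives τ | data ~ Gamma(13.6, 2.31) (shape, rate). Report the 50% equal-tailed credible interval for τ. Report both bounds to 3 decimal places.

Posterior: Gamma(shape 13.6, rate 2.31).
Equal-tailed 50% interval: Gamma(13.6, 2.31) quantiles at 0.25 and 0.75.
Posterior mean ≈ 5.887, SD ≈ 1.596; a Normal approximation gives roughly [4.811, 6.964].
Exact: lower = 4.747; upper = 6.872.

[4.747, 6.872]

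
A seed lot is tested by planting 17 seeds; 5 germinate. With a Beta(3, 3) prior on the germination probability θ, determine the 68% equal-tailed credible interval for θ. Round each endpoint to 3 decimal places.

Posterior: Beta(3+5, 3+12) = Beta(8, 15).
Equal-tailed 68% interval: the 0.16 and 0.84 quantiles of Beta(8, 15).
Posterior mean ≈ 0.348, SD ≈ 0.097; a Normal approximation gives roughly [0.251, 0.445].
Exact: F⁻¹(0.16) = 0.249; F⁻¹(0.84) = 0.446.

[0.249, 0.446]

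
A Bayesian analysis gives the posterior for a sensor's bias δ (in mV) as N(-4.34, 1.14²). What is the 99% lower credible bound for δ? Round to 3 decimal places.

Need L with P(δ ≥ L) = 0.99: L = -4.34 − z_{0.01}·1.14.
z = 2.326; L = -4.34 − 2.326 × 1.14 = -6.992.

-6.992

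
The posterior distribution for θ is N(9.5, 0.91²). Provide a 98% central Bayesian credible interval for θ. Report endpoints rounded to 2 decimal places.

The posterior is symmetric, so the 98% equal-tailed interval is θ = 9.5 ± z·0.91 with z = 2.326.
Half-width: 2.326 × 0.91 = 2.12.
9.5 − 2.12 = 7.38; 9.5 + 2.12 = 11.62.

[7.38, 11.62]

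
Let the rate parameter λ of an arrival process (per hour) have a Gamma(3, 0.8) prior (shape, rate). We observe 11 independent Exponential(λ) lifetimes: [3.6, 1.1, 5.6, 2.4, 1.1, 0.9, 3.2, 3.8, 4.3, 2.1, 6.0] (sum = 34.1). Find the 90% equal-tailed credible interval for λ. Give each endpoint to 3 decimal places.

Posterior: Gamma(3+11, 0.8+34.1) = Gamma(14, 34.9) (shape, rate).
Equal-tailed 90% interval: Gamma(14, 34.9) quantiles at 0.05 and 0.95.
Posterior mean ≈ 0.401, SD ≈ 0.107; a Normal approximation gives roughly [0.225, 0.577].
Exact: lower = 0.243; upper = 0.592.

[0.243, 0.592]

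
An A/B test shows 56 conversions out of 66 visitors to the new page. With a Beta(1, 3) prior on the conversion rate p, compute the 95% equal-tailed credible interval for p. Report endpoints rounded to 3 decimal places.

Posterior: Beta(1+56, 3+10) = Beta(57, 13).
Equal-tailed 95% interval: the 0.025 and 0.975 quantiles of Beta(57, 13).
Posterior mean ≈ 0.814, SD ≈ 0.046; a Normal approximation gives roughly [0.724, 0.905].
Exact: F⁻¹(0.025) = 0.716; F⁻¹(0.975) = 0.896.

[0.716, 0.896]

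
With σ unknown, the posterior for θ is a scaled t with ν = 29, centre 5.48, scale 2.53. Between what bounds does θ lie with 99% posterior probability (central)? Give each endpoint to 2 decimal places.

The t_29 distribution is symmetric; the 99% interval is 5.48 ± t·2.53 with t_{0.995,29} = 2.756.
Half-width: 2.756 × 2.53 = 6.97.
5.48 − 6.97 = -1.49; 5.48 + 6.97 = 12.45.

[-1.49, 12.45]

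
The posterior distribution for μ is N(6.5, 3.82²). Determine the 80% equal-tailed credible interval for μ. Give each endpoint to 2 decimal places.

The posterior is symmetric, so the 80% equal-tailed interval is μ = 6.5 ± z·3.82 with z = 1.282.
Half-width: 1.282 × 3.82 = 4.90.
6.5 − 4.90 = 1.60; 6.5 + 4.90 = 11.40.

[1.60, 11.40]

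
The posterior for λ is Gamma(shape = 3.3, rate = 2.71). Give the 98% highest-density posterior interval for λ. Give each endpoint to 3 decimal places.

[0.100, 2.982]

The posterior is unimodal and skewed, so the HPD interval has equal density at both endpoints and is the shortest 98% interval.
Solving f(0.100) = f(2.982) with F(2.982) − F(0.100) = 0.98 gives [0.100, 2.982].
For comparison, the equal-tailed interval is [0.201, 3.287]; the HPD is narrower and shifted toward the mode.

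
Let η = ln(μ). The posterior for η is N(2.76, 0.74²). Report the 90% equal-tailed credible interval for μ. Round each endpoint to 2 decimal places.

[4.68, 53.37]

On the log scale the 90% interval is 2.76 ± 1.645 × 0.74 = [1.5428, 3.9772].
Exponentiate: [e^1.5428, e^3.9772] = [4.68, 53.37].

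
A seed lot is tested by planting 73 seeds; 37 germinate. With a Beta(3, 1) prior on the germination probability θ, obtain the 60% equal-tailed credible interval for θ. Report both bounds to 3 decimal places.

[0.472, 0.567]

Posterior: Beta(3+37, 1+36) = Beta(40, 37).
Equal-tailed 60% interval: the 0.2 and 0.8 quantiles of Beta(40, 37).
Posterior mean ≈ 0.519, SD ≈ 0.057; a Normal approximation gives roughly [0.472, 0.567].
Exact: F⁻¹(0.2) = 0.472; F⁻¹(0.8) = 0.567.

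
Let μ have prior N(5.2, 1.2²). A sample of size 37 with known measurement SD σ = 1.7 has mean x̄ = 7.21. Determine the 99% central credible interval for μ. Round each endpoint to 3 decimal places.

[6.405, 7.808]

Posterior precision = 1/1.2² + 37/1.7² = 0.6944 + 12.8028 = 13.4972, so posterior SD = 0.2722.
Posterior mean = (5.2/1.2² + 37·7.21/1.7²) / 13.4972 = 7.1066.
Interval: 7.1066 ± 2.576 × 0.2722 → [6.405, 7.808].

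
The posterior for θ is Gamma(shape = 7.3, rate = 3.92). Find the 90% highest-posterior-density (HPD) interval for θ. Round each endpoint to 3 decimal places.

The posterior is unimodal and skewed, so the HPD interval has equal density at both endpoints and is the shortest 90% interval.
Solving f(0.762) = f(2.922) with F(2.922) − F(0.762) = 0.90 gives [0.762, 2.922].
For comparison, the equal-tailed interval is [0.891, 3.122]; the HPD is narrower and shifted toward the mode.

[0.762, 2.922]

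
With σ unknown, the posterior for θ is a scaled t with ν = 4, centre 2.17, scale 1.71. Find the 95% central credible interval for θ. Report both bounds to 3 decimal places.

[-2.578, 6.918]

The t_4 distribution is symmetric; the 95% interval is 2.17 ± t·1.71 with t_{0.975,4} = 2.776.
Half-width: 2.776 × 1.71 = 4.748.
2.17 − 4.748 = -2.578; 2.17 + 4.748 = 6.918.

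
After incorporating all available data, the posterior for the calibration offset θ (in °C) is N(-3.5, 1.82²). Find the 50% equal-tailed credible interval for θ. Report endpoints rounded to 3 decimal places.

[-4.728, -2.272]

The posterior is symmetric, so the 50% equal-tailed interval is θ = -3.5 ± z·1.82 with z = 0.674.
Half-width: 0.674 × 1.82 = 1.228.
-3.5 − 1.228 = -4.728; -3.5 + 1.228 = -2.272.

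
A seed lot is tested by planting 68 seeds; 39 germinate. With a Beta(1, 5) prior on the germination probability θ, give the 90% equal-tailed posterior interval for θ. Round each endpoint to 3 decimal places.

[0.445, 0.635]

Posterior: Beta(1+39, 5+29) = Beta(40, 34).
Equal-tailed 90% interval: the 0.05 and 0.95 quantiles of Beta(40, 34).
Posterior mean ≈ 0.541, SD ≈ 0.058; a Normal approximation gives roughly [0.446, 0.635].
Exact: F⁻¹(0.05) = 0.445; F⁻¹(0.95) = 0.635.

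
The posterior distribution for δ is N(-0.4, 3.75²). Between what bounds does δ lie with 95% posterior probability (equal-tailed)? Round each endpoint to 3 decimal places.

[-7.750, 6.950]

The posterior is symmetric, so the 95% equal-tailed interval is δ = -0.4 ± z·3.75 with z = 1.960.
Half-width: 1.960 × 3.75 = 7.350.
-0.4 − 7.350 = -7.750; -0.4 + 7.350 = 6.950.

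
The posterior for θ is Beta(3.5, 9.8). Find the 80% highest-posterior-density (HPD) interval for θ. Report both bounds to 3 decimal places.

[0.098, 0.392]

The posterior is unimodal and skewed, so the HPD interval has equal density at both endpoints and is the shortest 80% interval.
Solving f(0.098) = f(0.392) with F(0.392) − F(0.098) = 0.80 gives [0.098, 0.392].
For comparison, the equal-tailed interval is [0.121, 0.422]; the HPD is narrower and shifted toward the mode.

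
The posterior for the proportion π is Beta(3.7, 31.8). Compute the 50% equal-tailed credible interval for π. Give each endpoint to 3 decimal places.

[0.067, 0.134]

Posterior: Beta(3.7, 31.8).
Equal-tailed 50% interval: the 0.25 and 0.75 quantiles of Beta(3.7, 31.8).
Posterior mean ≈ 0.104, SD ≈ 0.051; a Normal approximation gives roughly [0.070, 0.138].
Exact: F⁻¹(0.25) = 0.067; F⁻¹(0.75) = 0.134.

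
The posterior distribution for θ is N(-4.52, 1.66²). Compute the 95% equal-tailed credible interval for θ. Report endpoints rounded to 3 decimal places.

The posterior is symmetric, so the 95% equal-tailed interval is θ = -4.52 ± z·1.66 with z = 1.960.
Half-width: 1.960 × 1.66 = 3.254.
-4.52 − 3.254 = -7.774; -4.52 + 3.254 = -1.266.

[-7.774, -1.266]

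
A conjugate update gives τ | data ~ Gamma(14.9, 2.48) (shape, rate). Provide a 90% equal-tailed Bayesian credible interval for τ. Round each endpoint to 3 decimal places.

[3.697, 8.776]

Posterior: Gamma(shape 14.9, rate 2.48).
Equal-tailed 90% interval: Gamma(14.9, 2.48) quantiles at 0.05 and 0.95.
Posterior mean ≈ 6.008, SD ≈ 1.556; a Normal approximation gives roughly [3.448, 8.568].
Exact: lower = 3.697; upper = 8.776.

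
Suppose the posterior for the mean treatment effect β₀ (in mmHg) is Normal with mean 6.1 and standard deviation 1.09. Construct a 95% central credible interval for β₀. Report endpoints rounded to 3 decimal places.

[3.964, 8.236]

The posterior is symmetric, so the 95% equal-tailed interval is β₀ = 6.1 ± z·1.09 with z = 1.960.
Half-width: 1.960 × 1.09 = 2.136.
6.1 − 2.136 = 3.964; 6.1 + 2.136 = 8.236.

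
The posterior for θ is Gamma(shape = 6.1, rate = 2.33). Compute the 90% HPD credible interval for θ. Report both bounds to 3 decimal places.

The posterior is unimodal and skewed, so the HPD interval has equal density at both endpoints and is the shortest 90% interval.
Solving f(0.941) = f(4.231) with F(4.231) − F(0.941) = 0.90 gives [0.941, 4.231].
For comparison, the equal-tailed interval is [1.150, 4.570]; the HPD is narrower and shifted toward the mode.

[0.941, 4.231]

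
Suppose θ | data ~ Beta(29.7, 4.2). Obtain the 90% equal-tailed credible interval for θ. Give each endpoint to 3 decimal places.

Posterior: Beta(29.7, 4.2).
Equal-tailed 90% interval: the 0.05 and 0.95 quantiles of Beta(29.7, 4.2).
Posterior mean ≈ 0.876, SD ≈ 0.056; a Normal approximation gives roughly [0.784, 0.968].
Exact: F⁻¹(0.05) = 0.773; F⁻¹(0.95) = 0.954.

[0.773, 0.954]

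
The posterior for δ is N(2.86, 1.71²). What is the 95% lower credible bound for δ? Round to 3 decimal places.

Need L with P(δ ≥ L) = 0.95: L = 2.86 − z_{0.05}·1.71.
z = 1.645; L = 2.86 − 1.645 × 1.71 = 0.047.

0.047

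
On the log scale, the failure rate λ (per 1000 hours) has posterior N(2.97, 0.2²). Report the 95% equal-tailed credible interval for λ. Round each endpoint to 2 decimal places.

[13.17, 28.85]

On the log scale the 95% interval is 2.97 ± 1.960 × 0.2 = [2.5780, 3.3620].
Exponentiate: [e^2.5780, e^3.3620] = [13.17, 28.85].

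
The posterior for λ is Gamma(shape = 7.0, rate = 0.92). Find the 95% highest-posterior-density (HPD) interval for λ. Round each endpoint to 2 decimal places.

[2.55, 13.33]

The posterior is unimodal and skewed, so the HPD interval has equal density at both endpoints and is the shortest 95% interval.
Solving f(2.55) = f(13.33) with F(13.33) − F(2.55) = 0.95 gives [2.55, 13.33].
For comparison, the equal-tailed interval is [3.06, 14.20]; the HPD is narrower and shifted toward the mode.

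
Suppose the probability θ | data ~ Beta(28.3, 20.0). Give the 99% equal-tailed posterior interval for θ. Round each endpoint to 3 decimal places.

Posterior: Beta(28.3, 20.0).
Equal-tailed 99% interval: the 0.005 and 0.995 quantiles of Beta(28.3, 20.0).
Posterior mean ≈ 0.586, SD ≈ 0.070; a Normal approximation gives roughly [0.405, 0.767].
Exact: F⁻¹(0.005) = 0.402; F⁻¹(0.995) = 0.757.

[0.402, 0.757]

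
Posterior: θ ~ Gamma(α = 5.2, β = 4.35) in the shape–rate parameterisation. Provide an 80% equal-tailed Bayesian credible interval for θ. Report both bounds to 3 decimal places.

[0.592, 1.897]

Posterior: Gamma(shape 5.2, rate 4.35).
Equal-tailed 80% interval: Gamma(5.2, 4.35) quantiles at 0.1 and 0.9.
Posterior mean ≈ 1.195, SD ≈ 0.524; a Normal approximation gives roughly [0.524, 1.867].
Exact: lower = 0.592; upper = 1.897.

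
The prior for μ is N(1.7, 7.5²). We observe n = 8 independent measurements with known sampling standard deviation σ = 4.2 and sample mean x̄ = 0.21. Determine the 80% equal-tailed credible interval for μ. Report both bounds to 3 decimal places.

Posterior precision = 1/7.5² + 8/4.2² = 0.0178 + 0.4535 = 0.4713, so posterior SD = 1.4566.
Posterior mean = (1.7/7.5² + 8·0.21/4.2²) / 0.4713 = 0.2662.
Interval: 0.2662 ± 1.282 × 1.4566 → [-1.601, 2.133].

[-1.601, 2.133]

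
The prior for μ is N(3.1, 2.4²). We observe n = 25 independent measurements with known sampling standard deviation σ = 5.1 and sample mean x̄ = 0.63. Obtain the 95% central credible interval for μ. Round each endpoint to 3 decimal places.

[-0.832, 2.848]

Posterior precision = 1/2.4² + 25/5.1² = 0.1736 + 0.9612 = 1.1348, so posterior SD = 0.9387.
Posterior mean = (3.1/2.4² + 25·0.63/5.1²) / 1.1348 = 1.0079.
Interval: 1.0079 ± 1.960 × 0.9387 → [-0.832, 2.848].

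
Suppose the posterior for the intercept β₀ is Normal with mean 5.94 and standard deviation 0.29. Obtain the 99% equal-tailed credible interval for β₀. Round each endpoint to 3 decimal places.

The posterior is symmetric, so the 99% equal-tailed interval is β₀ = 5.94 ± z·0.29 with z = 2.576.
Half-width: 2.576 × 0.29 = 0.747.
5.94 − 0.747 = 5.193; 5.94 + 0.747 = 6.687.

[5.193, 6.687]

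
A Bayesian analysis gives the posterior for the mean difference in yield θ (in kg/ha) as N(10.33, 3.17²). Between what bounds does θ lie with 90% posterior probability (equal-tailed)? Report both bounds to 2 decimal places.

The posterior is symmetric, so the 90% equal-tailed interval is θ = 10.33 ± z·3.17 with z = 1.645.
Half-width: 1.645 × 3.17 = 5.21.
10.33 − 5.21 = 5.12; 10.33 + 5.21 = 15.54.

[5.12, 15.54]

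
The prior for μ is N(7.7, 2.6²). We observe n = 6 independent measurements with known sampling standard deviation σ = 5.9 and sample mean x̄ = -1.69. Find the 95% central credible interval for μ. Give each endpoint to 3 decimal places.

Posterior precision = 1/2.6² + 6/5.9² = 0.1479 + 0.1724 = 0.3203, so posterior SD = 1.7670.
Posterior mean = (7.7/2.6² + 6·-1.69/5.9²) / 0.3203 = 2.6468.
Interval: 2.6468 ± 1.960 × 1.7670 → [-0.816, 6.110].

[-0.816, 6.110]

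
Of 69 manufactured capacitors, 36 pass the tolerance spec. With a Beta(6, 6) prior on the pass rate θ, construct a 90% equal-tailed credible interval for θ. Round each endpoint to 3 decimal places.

Posterior: Beta(6+36, 6+33) = Beta(42, 39).
Equal-tailed 90% interval: the 0.05 and 0.95 quantiles of Beta(42, 39).
Posterior mean ≈ 0.519, SD ≈ 0.055; a Normal approximation gives roughly [0.428, 0.609].
Exact: F⁻¹(0.05) = 0.427; F⁻¹(0.95) = 0.609.

[0.427, 0.609]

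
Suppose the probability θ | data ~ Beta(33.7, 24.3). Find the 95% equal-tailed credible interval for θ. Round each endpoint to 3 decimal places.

[0.453, 0.704]

Posterior: Beta(33.7, 24.3).
Equal-tailed 95% interval: the 0.025 and 0.975 quantiles of Beta(33.7, 24.3).
Posterior mean ≈ 0.581, SD ≈ 0.064; a Normal approximation gives roughly [0.455, 0.707].
Exact: F⁻¹(0.025) = 0.453; F⁻¹(0.975) = 0.704.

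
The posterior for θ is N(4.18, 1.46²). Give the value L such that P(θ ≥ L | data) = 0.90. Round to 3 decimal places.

Need L with P(θ ≥ L) = 0.90: L = 4.18 − z_{0.1}·1.46.
z = 1.282; L = 4.18 − 1.282 × 1.46 = 2.309.

2.309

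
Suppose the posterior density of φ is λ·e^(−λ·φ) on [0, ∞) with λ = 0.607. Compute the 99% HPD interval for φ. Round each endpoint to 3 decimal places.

[0.000, 7.587]

The exponential density is strictly decreasing on [0, ∞), so the HPD interval is anchored at 0: [0, q] with P(φ ≤ q) = 0.99.
q = −ln(1 − 0.99) / 0.607 = 4.6052 / 0.607 = 7.587.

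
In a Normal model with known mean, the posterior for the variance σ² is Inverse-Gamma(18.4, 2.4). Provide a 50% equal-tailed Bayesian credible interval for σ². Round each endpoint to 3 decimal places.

[0.114, 0.156]

Inverse-Gamma(18.4, 2.4) quantiles: F⁻¹(0.25) and F⁻¹(0.75).
Equivalently, 1/σ² ~ Gamma(18.4, rate = 2.4); invert its 0.75 and 0.25 quantiles.
Posterior mean ≈ 0.138, SD ≈ 0.034; a Normal approximation gives roughly [0.115, 0.161].
Exact: lower = 0.114; upper = 0.156.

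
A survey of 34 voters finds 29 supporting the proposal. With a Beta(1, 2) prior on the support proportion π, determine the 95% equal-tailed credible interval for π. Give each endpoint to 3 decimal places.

[0.672, 0.918]

Posterior: Beta(1+29, 2+5) = Beta(30, 7).
Equal-tailed 95% interval: the 0.025 and 0.975 quantiles of Beta(30, 7).
Posterior mean ≈ 0.811, SD ≈ 0.064; a Normal approximation gives roughly [0.686, 0.935].
Exact: F⁻¹(0.025) = 0.672; F⁻¹(0.975) = 0.918.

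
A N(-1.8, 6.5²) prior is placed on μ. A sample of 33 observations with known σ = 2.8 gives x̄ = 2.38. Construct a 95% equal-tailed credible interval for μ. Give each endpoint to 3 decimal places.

Posterior precision = 1/6.5² + 33/2.8² = 0.0237 + 4.2092 = 4.2329, so posterior SD = 0.4861.
Posterior mean = (-1.8/6.5² + 33·2.38/2.8²) / 4.2329 = 2.3566.
Interval: 2.3566 ± 1.960 × 0.4861 → [1.404, 3.309].

[1.404, 3.309]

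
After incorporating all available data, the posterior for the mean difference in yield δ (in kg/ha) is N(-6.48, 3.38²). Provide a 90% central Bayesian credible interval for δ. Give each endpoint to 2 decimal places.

The posterior is symmetric, so the 90% equal-tailed interval is δ = -6.48 ± z·3.38 with z = 1.645.
Half-width: 1.645 × 3.38 = 5.56.
-6.48 − 5.56 = -12.04; -6.48 + 5.56 = -0.92.

[-12.04, -0.92]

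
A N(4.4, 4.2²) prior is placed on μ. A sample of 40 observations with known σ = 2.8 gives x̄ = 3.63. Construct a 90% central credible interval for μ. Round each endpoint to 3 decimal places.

Posterior precision = 1/4.2² + 40/2.8² = 0.0567 + 5.1020 = 5.1587, so posterior SD = 0.4403.
Posterior mean = (4.4/4.2² + 40·3.63/2.8²) / 5.1587 = 3.6385.
Interval: 3.6385 ± 1.645 × 0.4403 → [2.914, 4.363].

[2.914, 4.363]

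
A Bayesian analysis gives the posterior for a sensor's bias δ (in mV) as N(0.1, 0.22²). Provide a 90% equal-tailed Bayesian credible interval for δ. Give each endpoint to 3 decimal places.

[-0.262, 0.462]

The posterior is symmetric, so the 90% equal-tailed interval is δ = 0.1 ± z·0.22 with z = 1.645.
Half-width: 1.645 × 0.22 = 0.362.
0.1 − 0.362 = -0.262; 0.1 + 0.362 = 0.462.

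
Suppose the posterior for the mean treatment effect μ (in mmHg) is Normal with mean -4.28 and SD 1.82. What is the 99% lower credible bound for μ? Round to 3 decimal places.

Need L with P(μ ≥ L) = 0.99: L = -4.28 − z_{0.01}·1.82.
z = 2.326; L = -4.28 − 2.326 × 1.82 = -8.514.

-8.514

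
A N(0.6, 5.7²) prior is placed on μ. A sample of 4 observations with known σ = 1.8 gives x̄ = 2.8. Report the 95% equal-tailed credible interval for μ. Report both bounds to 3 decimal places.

[1.004, 4.489]

Posterior precision = 1/5.7² + 4/1.8² = 0.0308 + 1.2346 = 1.2653, so posterior SD = 0.8890.
Posterior mean = (0.6/5.7² + 4·2.8/1.8²) / 1.2653 = 2.7465.
Interval: 2.7465 ± 1.960 × 0.8890 → [1.004, 4.489].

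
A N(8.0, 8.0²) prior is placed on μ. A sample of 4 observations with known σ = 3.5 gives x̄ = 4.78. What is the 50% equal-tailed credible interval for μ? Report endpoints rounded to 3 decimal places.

[3.774, 6.080]

Posterior precision = 1/8.0² + 4/3.5² = 0.0156 + 0.3265 = 0.3422, so posterior SD = 1.7096.
Posterior mean = (8.0/8.0² + 4·4.78/3.5²) / 0.3422 = 4.9270.
Interval: 4.9270 ± 0.674 × 1.7096 → [3.774, 6.080].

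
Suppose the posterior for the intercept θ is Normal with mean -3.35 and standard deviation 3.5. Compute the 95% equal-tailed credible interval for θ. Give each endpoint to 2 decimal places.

The posterior is symmetric, so the 95% equal-tailed interval is θ = -3.35 ± z·3.5 with z = 1.960.
Half-width: 1.960 × 3.5 = 6.86.
-3.35 − 6.86 = -10.21; -3.35 + 6.86 = 3.51.

[-10.21, 3.51]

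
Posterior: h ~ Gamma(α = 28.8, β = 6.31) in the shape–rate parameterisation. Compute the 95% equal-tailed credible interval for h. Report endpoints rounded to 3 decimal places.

Posterior: Gamma(shape 28.8, rate 6.31).
Equal-tailed 95% interval: Gamma(28.8, 6.31) quantiles at 0.025 and 0.975.
Posterior mean ≈ 4.564, SD ≈ 0.850; a Normal approximation gives roughly [2.897, 6.231].
Exact: lower = 3.052; upper = 6.376.

[3.052, 6.376]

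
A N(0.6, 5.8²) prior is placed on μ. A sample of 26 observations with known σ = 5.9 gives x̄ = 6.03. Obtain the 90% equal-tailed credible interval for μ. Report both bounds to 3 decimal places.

[3.956, 7.689]

Posterior precision = 1/5.8² + 26/5.9² = 0.0297 + 0.7469 = 0.7766, so posterior SD = 1.1347.
Posterior mean = (0.6/5.8² + 26·6.03/5.9²) / 0.7766 = 5.8222.
Interval: 5.8222 ± 1.645 × 1.1347 → [3.956, 7.689].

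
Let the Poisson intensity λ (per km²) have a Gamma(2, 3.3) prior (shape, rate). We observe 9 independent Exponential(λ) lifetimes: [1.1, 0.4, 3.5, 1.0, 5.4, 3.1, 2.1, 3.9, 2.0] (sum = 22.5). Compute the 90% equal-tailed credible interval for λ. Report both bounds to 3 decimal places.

[0.239, 0.657]

Posterior: Gamma(2+9, 3.3+22.5) = Gamma(11, 25.8) (shape, rate).
Equal-tailed 90% interval: Gamma(11, 25.8) quantiles at 0.05 and 0.95.
Posterior mean ≈ 0.426, SD ≈ 0.129; a Normal approximation gives roughly [0.215, 0.638].
Exact: lower = 0.239; upper = 0.657.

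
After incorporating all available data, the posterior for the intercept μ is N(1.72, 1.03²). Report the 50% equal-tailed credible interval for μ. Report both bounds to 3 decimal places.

[1.025, 2.415]

The posterior is symmetric, so the 50% equal-tailed interval is μ = 1.72 ± z·1.03 with z = 0.674.
Half-width: 0.674 × 1.03 = 0.695.
1.72 − 0.695 = 1.025; 1.72 + 0.695 = 2.415.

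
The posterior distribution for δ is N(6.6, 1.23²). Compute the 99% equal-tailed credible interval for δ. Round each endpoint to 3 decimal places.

[3.432, 9.768]

The posterior is symmetric, so the 99% equal-tailed interval is δ = 6.6 ± z·1.23 with z = 2.576.
Half-width: 2.576 × 1.23 = 3.168.
6.6 − 3.168 = 3.432; 6.6 + 3.168 = 9.768.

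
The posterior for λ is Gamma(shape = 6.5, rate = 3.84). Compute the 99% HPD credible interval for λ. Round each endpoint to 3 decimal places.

[0.365, 3.669]

The posterior is unimodal and skewed, so the HPD interval has equal density at both endpoints and is the shortest 99% interval.
Solving f(0.365) = f(3.669) with F(3.669) − F(0.365) = 0.99 gives [0.365, 3.669].
For comparison, the equal-tailed interval is [0.464, 3.883]; the HPD is narrower and shifted toward the mode.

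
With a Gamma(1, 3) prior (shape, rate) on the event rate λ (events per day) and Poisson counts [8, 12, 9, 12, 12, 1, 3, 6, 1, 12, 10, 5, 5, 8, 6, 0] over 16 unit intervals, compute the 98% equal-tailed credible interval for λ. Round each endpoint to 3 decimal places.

Posterior: Gamma(1+110, 3+16) = Gamma(111, 19) (shape, rate).
Equal-tailed 98% interval: Gamma(111, 19) quantiles at 0.01 and 0.99.
Posterior mean ≈ 5.842, SD ≈ 0.555; a Normal approximation gives roughly [4.552, 7.132].
Exact: lower = 4.630; upper = 7.209.

[4.630, 7.209]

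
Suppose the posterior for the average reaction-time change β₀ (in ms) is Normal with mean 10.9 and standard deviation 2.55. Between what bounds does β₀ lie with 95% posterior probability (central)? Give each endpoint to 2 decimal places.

The posterior is symmetric, so the 95% equal-tailed interval is β₀ = 10.9 ± z·2.55 with z = 1.960.
Half-width: 1.960 × 2.55 = 5.00.
10.9 − 5.00 = 5.90; 10.9 + 5.00 = 15.90.

[5.90, 15.90]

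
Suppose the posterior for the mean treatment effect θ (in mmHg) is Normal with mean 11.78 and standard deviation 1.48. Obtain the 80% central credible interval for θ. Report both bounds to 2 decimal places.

The posterior is symmetric, so the 80% equal-tailed interval is θ = 11.78 ± z·1.48 with z = 1.282.
Half-width: 1.282 × 1.48 = 1.90.
11.78 − 1.90 = 9.88; 11.78 + 1.90 = 13.68.

[9.88, 13.68]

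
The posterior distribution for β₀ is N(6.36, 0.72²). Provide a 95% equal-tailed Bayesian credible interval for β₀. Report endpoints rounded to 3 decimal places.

[4.949, 7.771]

The posterior is symmetric, so the 95% equal-tailed interval is β₀ = 6.36 ± z·0.72 with z = 1.960.
Half-width: 1.960 × 0.72 = 1.411.
6.36 − 1.411 = 4.949; 6.36 + 1.411 = 7.771.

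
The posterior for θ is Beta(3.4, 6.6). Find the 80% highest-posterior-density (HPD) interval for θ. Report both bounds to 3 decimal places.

[0.138, 0.507]

The posterior is unimodal and skewed, so the HPD interval has equal density at both endpoints and is the shortest 80% interval.
Solving f(0.138) = f(0.507) with F(0.507) − F(0.138) = 0.80 gives [0.138, 0.507].
For comparison, the equal-tailed interval is [0.161, 0.535]; the HPD is narrower and shifted toward the mode.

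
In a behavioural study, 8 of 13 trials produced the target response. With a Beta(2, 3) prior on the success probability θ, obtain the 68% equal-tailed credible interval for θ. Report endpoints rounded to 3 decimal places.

Posterior: Beta(2+8, 3+5) = Beta(10, 8).
Equal-tailed 68% interval: the 0.16 and 0.84 quantiles of Beta(10, 8).
Posterior mean ≈ 0.556, SD ≈ 0.114; a Normal approximation gives roughly [0.442, 0.669].
Exact: F⁻¹(0.16) = 0.439; F⁻¹(0.84) = 0.672.

[0.439, 0.672]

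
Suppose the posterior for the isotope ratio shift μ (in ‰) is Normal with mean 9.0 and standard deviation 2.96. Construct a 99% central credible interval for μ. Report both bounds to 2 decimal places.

[1.38, 16.62]

The posterior is symmetric, so the 99% equal-tailed interval is μ = 9.0 ± z·2.96 with z = 2.576.
Half-width: 2.576 × 2.96 = 7.62.
9.0 − 7.62 = 1.38; 9.0 + 7.62 = 16.62.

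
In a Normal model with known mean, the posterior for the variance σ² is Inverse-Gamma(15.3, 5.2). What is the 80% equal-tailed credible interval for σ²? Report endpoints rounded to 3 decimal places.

[0.254, 0.493]

Inverse-Gamma(15.3, 5.2) quantiles: F⁻¹(0.1) and F⁻¹(0.9).
Equivalently, 1/σ² ~ Gamma(15.3, rate = 5.2); invert its 0.9 and 0.1 quantiles.
Posterior mean ≈ 0.364, SD ≈ 0.100; a Normal approximation gives roughly [0.236, 0.491].
Exact: lower = 0.254; upper = 0.493.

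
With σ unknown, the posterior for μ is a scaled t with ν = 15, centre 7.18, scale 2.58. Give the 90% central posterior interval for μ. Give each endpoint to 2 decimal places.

The t_15 distribution is symmetric; the 90% interval is 7.18 ± t·2.58 with t_{0.95,15} = 1.753.
Half-width: 1.753 × 2.58 = 4.52.
7.18 − 4.52 = 2.66; 7.18 + 4.52 = 11.70.

[2.66, 11.70]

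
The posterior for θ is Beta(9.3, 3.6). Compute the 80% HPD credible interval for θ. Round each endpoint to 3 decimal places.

[0.586, 0.891]

The posterior is unimodal and skewed, so the HPD interval has equal density at both endpoints and is the shortest 80% interval.
Solving f(0.586) = f(0.891) with F(0.891) − F(0.586) = 0.80 gives [0.586, 0.891].
For comparison, the equal-tailed interval is [0.557, 0.869]; the HPD is narrower and shifted toward the mode.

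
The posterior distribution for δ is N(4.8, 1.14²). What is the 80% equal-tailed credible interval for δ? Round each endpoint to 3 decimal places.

The posterior is symmetric, so the 80% equal-tailed interval is δ = 4.8 ± z·1.14 with z = 1.282.
Half-width: 1.282 × 1.14 = 1.461.
4.8 − 1.461 = 3.339; 4.8 + 1.461 = 6.261.

[3.339, 6.261]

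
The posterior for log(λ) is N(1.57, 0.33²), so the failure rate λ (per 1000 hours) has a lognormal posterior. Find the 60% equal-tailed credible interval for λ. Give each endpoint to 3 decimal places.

[3.641, 6.345]

On the log scale the 60% interval is 1.57 ± 0.842 × 0.33 = [1.2923, 1.8477].
Exponentiate: [e^1.2923, e^1.8477] = [3.641, 6.345].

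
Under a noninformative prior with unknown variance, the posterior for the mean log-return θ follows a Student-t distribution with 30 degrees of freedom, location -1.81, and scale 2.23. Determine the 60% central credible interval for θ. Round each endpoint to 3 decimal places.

[-3.714, 0.094]

The t_30 distribution is symmetric; the 60% interval is -1.81 ± t·2.23 with t_{0.8,30} = 0.854.
Half-width: 0.854 × 2.23 = 1.904.
-1.81 − 1.904 = -3.714; -1.81 + 1.904 = 0.094.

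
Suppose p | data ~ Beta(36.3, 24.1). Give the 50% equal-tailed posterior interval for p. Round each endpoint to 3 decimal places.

[0.559, 0.644]

Posterior: Beta(36.3, 24.1).
Equal-tailed 50% interval: the 0.25 and 0.75 quantiles of Beta(36.3, 24.1).
Posterior mean ≈ 0.601, SD ≈ 0.062; a Normal approximation gives roughly [0.559, 0.643].
Exact: F⁻¹(0.25) = 0.559; F⁻¹(0.75) = 0.644.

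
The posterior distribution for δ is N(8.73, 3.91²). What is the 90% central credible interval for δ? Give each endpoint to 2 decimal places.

The posterior is symmetric, so the 90% equal-tailed interval is δ = 8.73 ± z·3.91 with z = 1.645.
Half-width: 1.645 × 3.91 = 6.43.
8.73 − 6.43 = 2.30; 8.73 + 6.43 = 15.16.

[2.30, 15.16]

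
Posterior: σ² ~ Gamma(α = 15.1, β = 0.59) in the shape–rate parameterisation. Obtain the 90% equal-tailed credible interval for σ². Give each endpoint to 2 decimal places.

Posterior: Gamma(shape 15.1, rate 0.59).
Equal-tailed 90% interval: Gamma(15.1, 0.59) quantiles at 0.05 and 0.95.
Posterior mean ≈ 25.59, SD ≈ 6.59; a Normal approximation gives roughly [14.76, 36.43].
Exact: lower = 15.81; upper = 37.30.

[15.81, 37.30]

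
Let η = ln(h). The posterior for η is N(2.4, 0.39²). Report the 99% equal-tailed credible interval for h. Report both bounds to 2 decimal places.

[4.04, 30.10]

On the log scale the 99% interval is 2.4 ± 2.576 × 0.39 = [1.3954, 3.4046].
Exponentiate: [e^1.3954, e^3.4046] = [4.04, 30.10].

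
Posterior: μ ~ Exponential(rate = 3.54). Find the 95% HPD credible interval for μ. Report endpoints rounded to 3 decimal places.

[0.000, 0.846]

The exponential density is strictly decreasing on [0, ∞), so the HPD interval is anchored at 0: [0, q] with P(μ ≤ q) = 0.95.
q = −ln(1 − 0.95) / 3.54 = 2.9957 / 3.54 = 0.846.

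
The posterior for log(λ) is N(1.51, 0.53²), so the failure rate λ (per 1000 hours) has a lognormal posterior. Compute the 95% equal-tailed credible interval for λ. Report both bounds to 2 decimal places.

On the log scale the 95% interval is 1.51 ± 1.960 × 0.53 = [0.4712, 2.5488].
Exponentiate: [e^0.4712, e^2.5488] = [1.60, 12.79].

[1.60, 12.79]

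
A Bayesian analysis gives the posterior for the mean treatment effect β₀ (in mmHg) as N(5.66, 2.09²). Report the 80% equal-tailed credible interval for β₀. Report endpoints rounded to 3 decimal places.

[2.982, 8.338]

The posterior is symmetric, so the 80% equal-tailed interval is β₀ = 5.66 ± z·2.09 with z = 1.282.
Half-width: 1.282 × 2.09 = 2.678.
5.66 − 2.678 = 2.982; 5.66 + 2.678 = 8.338.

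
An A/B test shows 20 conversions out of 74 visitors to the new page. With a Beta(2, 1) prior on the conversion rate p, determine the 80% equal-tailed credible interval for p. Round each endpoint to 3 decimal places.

[0.221, 0.353]

Posterior: Beta(2+20, 1+54) = Beta(22, 55).
Equal-tailed 80% interval: the 0.1 and 0.9 quantiles of Beta(22, 55).
Posterior mean ≈ 0.286, SD ≈ 0.051; a Normal approximation gives roughly [0.220, 0.351].
Exact: F⁻¹(0.1) = 0.221; F⁻¹(0.9) = 0.353.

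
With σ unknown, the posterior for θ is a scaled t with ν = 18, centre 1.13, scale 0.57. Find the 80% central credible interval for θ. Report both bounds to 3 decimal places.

The t_18 distribution is symmetric; the 80% interval is 1.13 ± t·0.57 with t_{0.9,18} = 1.330.
Half-width: 1.330 × 0.57 = 0.758.
1.13 − 0.758 = 0.372; 1.13 + 0.758 = 1.888.

[0.372, 1.888]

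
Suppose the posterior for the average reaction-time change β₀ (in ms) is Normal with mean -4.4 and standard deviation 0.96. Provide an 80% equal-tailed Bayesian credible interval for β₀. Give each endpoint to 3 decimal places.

[-5.630, -3.170]

The posterior is symmetric, so the 80% equal-tailed interval is β₀ = -4.4 ± z·0.96 with z = 1.282.
Half-width: 1.282 × 0.96 = 1.230.
-4.4 − 1.230 = -5.630; -4.4 + 1.230 = -3.170.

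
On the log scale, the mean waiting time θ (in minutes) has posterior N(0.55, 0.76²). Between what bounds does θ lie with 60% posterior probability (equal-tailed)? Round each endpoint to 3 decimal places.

[0.914, 3.286]

On the log scale the 60% interval is 0.55 ± 0.842 × 0.76 = [-0.0896, 1.1896].
Exponentiate: [e^-0.0896, e^1.1896] = [0.914, 3.286].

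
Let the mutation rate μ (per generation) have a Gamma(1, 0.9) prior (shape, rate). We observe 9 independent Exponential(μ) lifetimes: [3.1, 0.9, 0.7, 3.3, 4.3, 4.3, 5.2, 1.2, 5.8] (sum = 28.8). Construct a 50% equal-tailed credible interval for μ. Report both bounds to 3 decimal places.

[0.260, 0.401]

Posterior: Gamma(1+9, 0.9+28.8) = Gamma(10, 29.7) (shape, rate).
Equal-tailed 50% interval: Gamma(10, 29.7) quantiles at 0.25 and 0.75.
Posterior mean ≈ 0.337, SD ≈ 0.106; a Normal approximation gives roughly [0.265, 0.409].
Exact: lower = 0.260; upper = 0.401.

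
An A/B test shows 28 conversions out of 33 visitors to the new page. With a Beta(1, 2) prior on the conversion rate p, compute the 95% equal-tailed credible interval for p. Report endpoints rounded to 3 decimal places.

Posterior: Beta(1+28, 2+5) = Beta(29, 7).
Equal-tailed 95% interval: the 0.025 and 0.975 quantiles of Beta(29, 7).
Posterior mean ≈ 0.806, SD ≈ 0.065; a Normal approximation gives roughly [0.678, 0.933].
Exact: F⁻¹(0.025) = 0.664; F⁻¹(0.975) = 0.916.

[0.664, 0.916]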